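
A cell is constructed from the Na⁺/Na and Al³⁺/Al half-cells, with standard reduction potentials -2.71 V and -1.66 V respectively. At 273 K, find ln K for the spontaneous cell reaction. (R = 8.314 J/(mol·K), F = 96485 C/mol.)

ln K = 133.9

E°_cell = -1.66 − (-2.71) = 1.05 V, with n = 3 electrons transferred.
At equilibrium E = 0, so the Nernst equation gives ln K = nFE°/RT = (3)(96485)(1.05)/((8.314)(273)) = 133.91.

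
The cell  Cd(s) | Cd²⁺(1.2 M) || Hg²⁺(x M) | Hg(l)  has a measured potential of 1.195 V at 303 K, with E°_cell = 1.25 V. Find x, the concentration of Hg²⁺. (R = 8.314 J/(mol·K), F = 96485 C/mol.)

0.018 M

From the Nernst equation, ln Q = nF(E° − E)/RT = 2×96485×(1.25 − 1.195)/(8.314×303) = 4.213, so Q = 67.6.
With Q = [Cd²⁺]/[Hg²⁺] and the known concentrations, [Hg²⁺] in the denominator gives [Hg²⁺] = 0.018 M.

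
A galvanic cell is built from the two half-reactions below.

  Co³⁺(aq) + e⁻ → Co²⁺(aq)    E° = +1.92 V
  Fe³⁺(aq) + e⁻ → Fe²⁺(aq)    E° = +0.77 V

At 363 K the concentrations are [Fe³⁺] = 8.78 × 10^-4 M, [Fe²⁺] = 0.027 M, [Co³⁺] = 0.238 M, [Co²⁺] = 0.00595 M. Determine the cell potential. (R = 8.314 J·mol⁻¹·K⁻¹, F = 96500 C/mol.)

1.37 V

The Co³⁺/Co²⁺ couple has the higher reduction potential and acts as the cathode, so E°_cell = +1.92 − (+0.77) = 1.15 V.
Balancing electrons gives n = 1; the reaction quotient is Q = [Fe³⁺]·[Co²⁺]/([Fe²⁺]·[Co³⁺]) = 8.13 × 10^-4.
E = E° − (RT/nF) ln Q = 1.15 − (8.314×363)/(1×96500) × (-7.115) = 1.150 + 0.223 = 1.373 V.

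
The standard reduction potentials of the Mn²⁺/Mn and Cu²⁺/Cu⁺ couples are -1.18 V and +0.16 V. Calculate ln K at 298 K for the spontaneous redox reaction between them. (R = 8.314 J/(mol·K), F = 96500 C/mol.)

E°_cell = +0.16 − (-1.18) = 1.34 V, with n = 2 electrons transferred.
At equilibrium E = 0, so the Nernst equation gives ln K = nFE°/RT = (2)(96500)(1.34)/((8.314)(298)) = 104.38.

ln K = 104.4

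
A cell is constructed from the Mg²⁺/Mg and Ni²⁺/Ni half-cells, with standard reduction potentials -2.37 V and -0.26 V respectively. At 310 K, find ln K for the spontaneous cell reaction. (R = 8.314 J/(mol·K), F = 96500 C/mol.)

E°_cell = -0.26 − (-2.37) = 2.11 V, with n = 2 electrons transferred.
At equilibrium E = 0, so the Nernst equation gives ln K = nFE°/RT = (2)(96500)(2.11)/((8.314)(310)) = 158.00.

ln K = 158.0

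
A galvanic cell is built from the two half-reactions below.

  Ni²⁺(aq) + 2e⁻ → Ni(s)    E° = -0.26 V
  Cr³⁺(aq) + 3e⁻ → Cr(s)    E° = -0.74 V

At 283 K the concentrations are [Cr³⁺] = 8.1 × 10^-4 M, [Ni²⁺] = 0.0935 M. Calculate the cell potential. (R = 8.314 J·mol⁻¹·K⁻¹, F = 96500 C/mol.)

The Ni²⁺/Ni couple has the higher reduction potential and acts as the cathode, so E°_cell = -0.26 − (-0.74) = 0.48 V.
Balancing electrons gives n = 6; the reaction quotient is Q = [Cr³⁺]^2/[Ni²⁺]^3 = 8.03 × 10^-4.
E = E° − (RT/nF) ln Q = 0.48 − (8.314×283)/(6×96500) × (-7.128) = 0.480 + 0.029 = 0.509 V.

0.509 V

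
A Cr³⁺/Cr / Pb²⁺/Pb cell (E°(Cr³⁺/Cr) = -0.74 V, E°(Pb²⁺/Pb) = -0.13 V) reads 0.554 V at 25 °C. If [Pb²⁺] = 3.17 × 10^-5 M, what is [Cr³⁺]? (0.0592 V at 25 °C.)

1.2 × 10^-4 M

From the Nernst equation, log Q = n(E° − E)/0.0592 = 6(0.61 − 0.554)/0.0592 = 5.676, so Q = 4.74 × 10^5.
With Q = [Cr³⁺]^2/[Pb²⁺]^3 and the known concentrations, [Cr³⁺]^2 in the numerator gives [Cr³⁺] = 1.2 × 10^-4 M.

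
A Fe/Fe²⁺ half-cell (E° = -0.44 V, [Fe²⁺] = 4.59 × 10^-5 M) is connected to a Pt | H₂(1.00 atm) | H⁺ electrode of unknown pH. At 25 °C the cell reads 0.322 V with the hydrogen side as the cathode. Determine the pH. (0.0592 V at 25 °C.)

E°_cell = 0.44 V and n = 2.
log Q = n(E° − E)/0.0592 = 2×(0.44 − 0.322)/0.0592 = 3.986.
With Q = [Fe²⁺]·P(H₂) / [H⁺]^2, solving for [H⁺] gives log[H⁺] = -4.162, so pH = 4.16.

pH = 4.16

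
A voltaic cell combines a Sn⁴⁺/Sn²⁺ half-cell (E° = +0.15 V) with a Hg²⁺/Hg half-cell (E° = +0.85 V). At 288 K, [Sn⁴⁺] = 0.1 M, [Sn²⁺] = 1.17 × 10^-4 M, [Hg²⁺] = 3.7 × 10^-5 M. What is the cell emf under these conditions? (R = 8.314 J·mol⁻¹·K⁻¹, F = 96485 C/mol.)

The Hg²⁺/Hg couple has the higher reduction potential and acts as the cathode, so E°_cell = +0.85 − (+0.15) = 0.70 V.
Balancing electrons gives n = 2; the reaction quotient is Q = [Sn⁴⁺]/([Sn²⁺]·[Hg²⁺]) = 2.31 × 10^7.
E = E° − (RT/nF) ln Q = 0.70 − (8.314×288)/(2×96485) × (16.955) = 0.700 − 0.210 = 0.490 V.

0.490 V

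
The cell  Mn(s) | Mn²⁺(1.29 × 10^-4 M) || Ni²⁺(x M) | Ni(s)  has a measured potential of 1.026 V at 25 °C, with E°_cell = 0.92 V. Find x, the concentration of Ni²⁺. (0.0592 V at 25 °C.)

0.49 M

From the Nernst equation, log Q = n(E° − E)/0.0592 = 2(0.92 − 1.026)/0.0592 = -3.581, so Q = 2.62 × 10^-4.
With Q = [Mn²⁺]/[Ni²⁺] and the known concentrations, [Ni²⁺] in the denominator gives [Ni²⁺] = 0.49 M.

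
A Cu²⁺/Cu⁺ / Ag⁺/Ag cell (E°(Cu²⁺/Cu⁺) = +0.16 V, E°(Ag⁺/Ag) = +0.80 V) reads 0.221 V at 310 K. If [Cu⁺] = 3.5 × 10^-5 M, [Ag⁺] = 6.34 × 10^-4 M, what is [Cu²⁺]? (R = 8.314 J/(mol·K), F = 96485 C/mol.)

0.14 M

From the Nernst equation, ln Q = nF(E° − E)/RT = 1×96485×(0.64 − 0.221)/(8.314×310) = 15.686, so Q = 6.49 × 10^6.
With Q = [Cu²⁺]/([Cu⁺]·[Ag⁺]) and the known concentrations, [Cu²⁺] in the numerator gives [Cu²⁺] = 0.14 M.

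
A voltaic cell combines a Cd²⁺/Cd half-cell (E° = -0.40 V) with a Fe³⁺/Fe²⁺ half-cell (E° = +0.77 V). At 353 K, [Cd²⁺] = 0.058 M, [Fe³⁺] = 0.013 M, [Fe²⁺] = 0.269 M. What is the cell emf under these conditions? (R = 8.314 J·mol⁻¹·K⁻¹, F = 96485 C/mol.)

The Fe³⁺/Fe²⁺ couple has the higher reduction potential and acts as the cathode, so E°_cell = +0.77 − (-0.40) = 1.17 V.
Balancing electrons gives n = 2; the reaction quotient is Q = [Cd²⁺]·[Fe²⁺]^2/[Fe³⁺]^2 = 24.8.
E = E° − (RT/nF) ln Q = 1.17 − (8.314×353)/(2×96485) × (3.212) = 1.170 − 0.049 = 1.121 V.

1.12 V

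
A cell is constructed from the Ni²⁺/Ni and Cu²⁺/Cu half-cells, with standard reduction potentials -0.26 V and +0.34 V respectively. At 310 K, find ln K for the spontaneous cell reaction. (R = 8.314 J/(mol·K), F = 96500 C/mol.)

ln K = 44.9

E°_cell = +0.34 − (-0.26) = 0.60 V, with n = 2 electrons transferred.
At equilibrium E = 0, so the Nernst equation gives ln K = nFE°/RT = (2)(96500)(0.60)/((8.314)(310)) = 44.93.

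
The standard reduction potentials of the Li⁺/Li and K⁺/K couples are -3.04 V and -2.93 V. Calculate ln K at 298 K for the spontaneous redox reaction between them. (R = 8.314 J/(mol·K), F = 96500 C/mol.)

ln K = 4.3

E°_cell = -2.93 − (-3.04) = 0.11 V, with n = 1 electron transferred.
At equilibrium E = 0, so the Nernst equation gives ln K = nFE°/RT = (1)(96500)(0.11)/((8.314)(298)) = 4.28.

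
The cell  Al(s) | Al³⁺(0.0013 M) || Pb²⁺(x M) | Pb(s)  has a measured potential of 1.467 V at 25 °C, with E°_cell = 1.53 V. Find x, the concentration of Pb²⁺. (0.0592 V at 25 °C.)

From the Nernst equation, log Q = n(E° − E)/0.0592 = 6(1.53 − 1.467)/0.0592 = 6.385, so Q = 2.43 × 10^6.
With Q = [Al³⁺]^2/[Pb²⁺]^3 and the known concentrations, [Pb²⁺]^3 in the denominator gives [Pb²⁺] = 8.9 × 10^-5 M.

8.9 × 10^-5 M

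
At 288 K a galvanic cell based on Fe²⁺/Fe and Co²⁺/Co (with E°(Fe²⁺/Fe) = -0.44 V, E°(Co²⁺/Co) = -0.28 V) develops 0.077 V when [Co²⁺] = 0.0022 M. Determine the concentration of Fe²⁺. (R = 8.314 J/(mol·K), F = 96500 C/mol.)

From the Nernst equation, ln Q = nF(E° − E)/RT = 2×96500×(0.16 − 0.077)/(8.314×288) = 6.690, so Q = 804.
With Q = [Fe²⁺]/[Co²⁺] and the known concentrations, [Fe²⁺] in the numerator gives [Fe²⁺] = 1.8 M.

1.8 M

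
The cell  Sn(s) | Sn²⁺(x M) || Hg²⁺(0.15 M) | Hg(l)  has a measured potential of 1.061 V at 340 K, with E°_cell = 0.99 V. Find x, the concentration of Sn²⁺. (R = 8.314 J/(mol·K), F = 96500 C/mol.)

0.0012 M

From the Nernst equation, ln Q = nF(E° − E)/RT = 2×96500×(0.99 − 1.061)/(8.314×340) = -4.848, so Q = 0.00785.
With Q = [Sn²⁺]/[Hg²⁺] and the known concentrations, [Sn²⁺] in the numerator gives [Sn²⁺] = 0.0012 M.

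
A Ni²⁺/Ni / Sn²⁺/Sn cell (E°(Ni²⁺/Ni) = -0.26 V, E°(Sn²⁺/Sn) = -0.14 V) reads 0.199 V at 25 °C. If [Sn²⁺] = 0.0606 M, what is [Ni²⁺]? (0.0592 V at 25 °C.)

From the Nernst equation, log Q = n(E° − E)/0.0592 = 2(0.12 − 0.199)/0.0592 = -2.669, so Q = 0.00214.
With Q = [Ni²⁺]/[Sn²⁺] and the known concentrations, [Ni²⁺] in the numerator gives [Ni²⁺] = 1.3 × 10^-4 M.

1.3 × 10^-4 M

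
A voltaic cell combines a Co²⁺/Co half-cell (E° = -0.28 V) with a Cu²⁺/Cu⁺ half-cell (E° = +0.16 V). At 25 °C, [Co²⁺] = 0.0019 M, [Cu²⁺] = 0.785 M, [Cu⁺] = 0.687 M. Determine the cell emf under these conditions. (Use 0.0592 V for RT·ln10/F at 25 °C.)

0.524 V

The Cu²⁺/Cu⁺ couple has the higher reduction potential and acts as the cathode, so E°_cell = +0.16 − (-0.28) = 0.44 V.
Balancing electrons gives n = 2; the reaction quotient is Q = [Co²⁺]·[Cu⁺]^2/[Cu²⁺]^2 = 0.00146.
At 25 °C, E = E° − (0.0592/n) log Q = 0.44 − (0.0592/2)(-2.837) = 0.440 + 0.084 = 0.524 V.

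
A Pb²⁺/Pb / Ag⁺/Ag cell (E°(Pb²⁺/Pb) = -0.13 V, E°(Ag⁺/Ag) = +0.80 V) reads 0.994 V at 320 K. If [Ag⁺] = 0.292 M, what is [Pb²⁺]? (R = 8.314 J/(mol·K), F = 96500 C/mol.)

8.2 × 10^-4 M

From the Nernst equation, ln Q = nF(E° − E)/RT = 2×96500×(0.93 − 0.994)/(8.314×320) = -4.643, so Q = 0.00963.
With Q = [Pb²⁺]/[Ag⁺]^2 and the known concentrations, [Pb²⁺] in the numerator gives [Pb²⁺] = 8.2 × 10^-4 M.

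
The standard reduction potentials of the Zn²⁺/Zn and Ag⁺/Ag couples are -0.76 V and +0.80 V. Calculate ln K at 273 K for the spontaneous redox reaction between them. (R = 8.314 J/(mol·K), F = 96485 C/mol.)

E°_cell = +0.80 − (-0.76) = 1.56 V, with n = 2 electrons transferred.
At equilibrium E = 0, so the Nernst equation gives ln K = nFE°/RT = (2)(96485)(1.56)/((8.314)(273)) = 132.63.

ln K = 132.6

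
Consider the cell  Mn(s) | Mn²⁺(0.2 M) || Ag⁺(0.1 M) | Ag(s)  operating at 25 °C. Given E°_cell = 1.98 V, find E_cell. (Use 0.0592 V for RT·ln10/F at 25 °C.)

Balancing electrons gives n = 2; the reaction quotient is Q = [Mn²⁺]/[Ag⁺]^2 = 20.0.
At 25 °C, E = E° − (0.0592/n) log Q = 1.98 − (0.0592/2)(1.301) = 1.980 − 0.039 = 1.941 V.

1.94 V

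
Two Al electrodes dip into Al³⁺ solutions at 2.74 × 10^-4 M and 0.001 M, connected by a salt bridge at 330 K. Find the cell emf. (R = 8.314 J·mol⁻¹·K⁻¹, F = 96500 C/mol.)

Both half-cells are Al³⁺/Al, so E°_cell = 0. The concentrated side is the cathode; the cell reaction moves Al³⁺ from high to low concentration with n = 3.
Q = [Al³⁺]_dilute/[Al³⁺]_conc = 2.74 × 10^-4/0.001 = 0.274.
E = 0 − (RT/nF) ln Q = −((8.314×330)/(3×96500))(-1.295) = 0.0123 V.

0.012 V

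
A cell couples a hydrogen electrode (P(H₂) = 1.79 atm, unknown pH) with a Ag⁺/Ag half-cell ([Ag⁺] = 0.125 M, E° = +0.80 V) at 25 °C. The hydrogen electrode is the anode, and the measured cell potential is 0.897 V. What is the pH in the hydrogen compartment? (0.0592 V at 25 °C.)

E°_cell = 0.80 V and n = 2.
log Q = n(E° − E)/0.0592 = 2×(0.80 − 0.897)/0.0592 = -3.277.
With Q = [H⁺]^2 / ([Ag⁺]^2·P(H₂)), solving for [H⁺] gives log[H⁺] = -2.415, so pH = 2.42.

pH = 2.42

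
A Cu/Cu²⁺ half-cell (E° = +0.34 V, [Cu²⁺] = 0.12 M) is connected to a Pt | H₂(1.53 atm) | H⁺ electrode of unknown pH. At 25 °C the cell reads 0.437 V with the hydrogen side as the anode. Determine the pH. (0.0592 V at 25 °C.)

E°_cell = 0.34 V and n = 2.
log Q = n(E° − E)/0.0592 = 2×(0.34 − 0.437)/0.0592 = -3.277.
With Q = [H⁺]^2 / ([Cu²⁺]·P(H₂)), solving for [H⁺] gives log[H⁺] = -2.007, so pH = 2.01.

pH = 2.01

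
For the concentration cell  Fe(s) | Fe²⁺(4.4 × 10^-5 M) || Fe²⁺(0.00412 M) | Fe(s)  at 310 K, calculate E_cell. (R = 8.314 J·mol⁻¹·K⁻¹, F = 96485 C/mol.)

Both half-cells are Fe²⁺/Fe, so E°_cell = 0. The concentrated side is the cathode; the cell reaction moves Fe²⁺ from high to low concentration with n = 2.
Q = [Fe²⁺]_dilute/[Fe²⁺]_conc = 4.4 × 10^-5/0.00412 = 0.0107.
E = 0 − (RT/nF) ln Q = −((8.314×310)/(2×96485))(-4.539) = 0.0606 V.

0.061 V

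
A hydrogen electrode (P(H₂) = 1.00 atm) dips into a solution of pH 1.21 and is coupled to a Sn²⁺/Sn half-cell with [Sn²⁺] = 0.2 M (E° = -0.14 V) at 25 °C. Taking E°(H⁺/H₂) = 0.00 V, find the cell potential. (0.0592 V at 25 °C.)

0.089 V

The hydrogen couple is the cathode, so E°_cell = 0.14 V; n = 2.
[H⁺] = 10^(−1.21) = 0.062 M, and Q = [Sn²⁺]·P(H₂) / [H⁺]^2 = 52.6.
E = E° − (0.0592/2) log Q = 0.14 − (0.0592/2)(1.721) = 0.089 V.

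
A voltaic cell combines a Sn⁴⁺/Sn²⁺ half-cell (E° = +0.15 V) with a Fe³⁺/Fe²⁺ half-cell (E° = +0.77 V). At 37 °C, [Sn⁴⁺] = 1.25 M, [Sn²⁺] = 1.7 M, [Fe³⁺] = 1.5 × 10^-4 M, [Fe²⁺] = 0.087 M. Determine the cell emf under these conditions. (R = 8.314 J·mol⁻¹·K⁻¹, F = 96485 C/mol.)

The Fe³⁺/Fe²⁺ couple has the higher reduction potential and acts as the cathode, so E°_cell = +0.77 − (+0.15) = 0.62 V.
Balancing electrons gives n = 2; the reaction quotient is Q = [Sn⁴⁺]·[Fe²⁺]^2/([Sn²⁺]·[Fe³⁺]^2) = 2.47 × 10^5.
E = E° − (RT/nF) ln Q = 0.62 − (8.314×310)/(2×96485) × (12.419) = 0.620 − 0.166 = 0.454 V.

0.454 V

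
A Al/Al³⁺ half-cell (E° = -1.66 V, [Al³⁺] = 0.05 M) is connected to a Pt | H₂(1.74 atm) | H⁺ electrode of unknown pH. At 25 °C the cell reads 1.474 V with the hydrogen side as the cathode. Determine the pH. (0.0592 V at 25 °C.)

pH = 3.46

E°_cell = 1.66 V and n = 6.
log Q = n(E° − E)/0.0592 = 6×(1.66 − 1.474)/0.0592 = 18.851.
With Q = [Al³⁺]^2·P(H₂)^3 / [H⁺]^6, solving for [H⁺] gives log[H⁺] = -3.455, so pH = 3.46.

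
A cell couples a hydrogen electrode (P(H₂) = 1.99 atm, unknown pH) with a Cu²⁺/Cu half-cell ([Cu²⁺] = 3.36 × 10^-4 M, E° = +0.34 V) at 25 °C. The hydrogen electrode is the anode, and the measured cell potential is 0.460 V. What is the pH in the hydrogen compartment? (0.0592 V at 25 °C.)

E°_cell = 0.34 V and n = 2.
log Q = n(E° − E)/0.0592 = 2×(0.34 − 0.460)/0.0592 = -4.054.
With Q = [H⁺]^2 / ([Cu²⁺]·P(H₂)), solving for [H⁺] gives log[H⁺] = -3.614, so pH = 3.61.

pH = 3.61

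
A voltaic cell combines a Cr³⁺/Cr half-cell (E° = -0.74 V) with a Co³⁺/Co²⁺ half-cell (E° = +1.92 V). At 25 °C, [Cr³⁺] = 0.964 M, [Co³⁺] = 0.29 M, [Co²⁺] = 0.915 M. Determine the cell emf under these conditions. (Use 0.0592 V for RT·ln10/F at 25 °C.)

2.63 V

The Co³⁺/Co²⁺ couple has the higher reduction potential and acts as the cathode, so E°_cell = +1.92 − (-0.74) = 2.66 V.
Balancing electrons gives n = 3; the reaction quotient is Q = [Cr³⁺]·[Co²⁺]^3/[Co³⁺]^3 = 30.3.
At 25 °C, E = E° − (0.0592/n) log Q = 2.66 − (0.0592/3)(1.481) = 2.660 − 0.029 = 2.631 V.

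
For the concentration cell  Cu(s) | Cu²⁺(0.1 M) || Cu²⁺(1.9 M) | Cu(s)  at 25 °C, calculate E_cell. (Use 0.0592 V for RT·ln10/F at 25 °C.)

0.038 V

Both half-cells are Cu²⁺/Cu, so E°_cell = 0. The concentrated side is the cathode; the cell reaction moves Cu²⁺ from high to low concentration with n = 2.
Q = [Cu²⁺]_dilute/[Cu²⁺]_conc = 0.1/1.9 = 0.0526.
E = 0 − (0.0592/2) log Q = −(0.0592/2)(-1.279) = 0.0379 V.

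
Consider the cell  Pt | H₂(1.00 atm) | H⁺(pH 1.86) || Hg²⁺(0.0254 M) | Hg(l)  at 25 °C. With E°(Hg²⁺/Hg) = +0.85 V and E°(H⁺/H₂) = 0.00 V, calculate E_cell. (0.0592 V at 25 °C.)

0.91 V

The Hg²⁺/Hg couple is the cathode, so E°_cell = 0.85 V; n = 2.
[H⁺] = 10^(−1.86) = 0.014 M, and Q = [H⁺]^2 / ([Hg²⁺]·P(H₂)) = 0.00750.
E = E° − (0.0592/2) log Q = 0.85 − (0.0592/2)(-2.125) = 0.913 V.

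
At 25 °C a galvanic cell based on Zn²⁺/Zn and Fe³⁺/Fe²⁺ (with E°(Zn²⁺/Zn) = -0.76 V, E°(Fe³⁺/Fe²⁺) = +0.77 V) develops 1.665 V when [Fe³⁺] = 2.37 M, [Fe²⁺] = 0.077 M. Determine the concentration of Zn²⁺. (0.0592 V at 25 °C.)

0.026 M

From the Nernst equation, log Q = n(E° − E)/0.0592 = 2(1.53 − 1.665)/0.0592 = -4.561, so Q = 2.75 × 10^-5.
With Q = [Zn²⁺]·[Fe²⁺]^2/[Fe³⁺]^2 and the known concentrations, [Zn²⁺] in the numerator gives [Zn²⁺] = 0.026 M.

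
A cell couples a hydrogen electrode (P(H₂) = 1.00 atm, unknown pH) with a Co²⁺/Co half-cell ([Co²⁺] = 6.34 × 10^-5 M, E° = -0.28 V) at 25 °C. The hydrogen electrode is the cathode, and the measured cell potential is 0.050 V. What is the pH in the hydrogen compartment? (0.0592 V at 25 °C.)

E°_cell = 0.28 V and n = 2.
log Q = n(E° − E)/0.0592 = 2×(0.28 − 0.050)/0.0592 = 7.770.
With Q = [Co²⁺]·P(H₂) / [H⁺]^2, solving for [H⁺] gives log[H⁺] = -5.984, so pH = 5.98.

pH = 5.98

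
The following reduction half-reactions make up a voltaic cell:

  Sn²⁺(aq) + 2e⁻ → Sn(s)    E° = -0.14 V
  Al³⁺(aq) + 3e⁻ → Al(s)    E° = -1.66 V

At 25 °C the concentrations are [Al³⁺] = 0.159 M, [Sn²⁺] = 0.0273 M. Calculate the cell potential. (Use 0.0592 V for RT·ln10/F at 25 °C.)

The Sn²⁺/Sn couple has the higher reduction potential and acts as the cathode, so E°_cell = -0.14 − (-1.66) = 1.52 V.
Balancing electrons gives n = 6; the reaction quotient is Q = [Al³⁺]^2/[Sn²⁺]^3 = 1240.
At 25 °C, E = E° − (0.0592/n) log Q = 1.52 − (0.0592/6)(3.094) = 1.520 − 0.031 = 1.489 V.

1.49 V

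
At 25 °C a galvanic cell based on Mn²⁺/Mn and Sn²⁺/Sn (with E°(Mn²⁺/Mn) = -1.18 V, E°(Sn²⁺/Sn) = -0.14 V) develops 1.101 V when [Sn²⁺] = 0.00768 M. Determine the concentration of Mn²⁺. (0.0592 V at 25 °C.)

6.7 × 10^-5 M

From the Nernst equation, log Q = n(E° − E)/0.0592 = 2(1.04 − 1.101)/0.0592 = -2.061, so Q = 0.00869.
With Q = [Mn²⁺]/[Sn²⁺] and the known concentrations, [Mn²⁺] in the numerator gives [Mn²⁺] = 6.7 × 10^-5 M.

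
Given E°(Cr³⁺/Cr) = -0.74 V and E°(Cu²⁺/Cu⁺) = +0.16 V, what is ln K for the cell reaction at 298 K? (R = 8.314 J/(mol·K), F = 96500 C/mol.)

E°_cell = +0.16 − (-0.74) = 0.90 V, with n = 3 electrons transferred.
At equilibrium E = 0, so the Nernst equation gives ln K = nFE°/RT = (3)(96500)(0.90)/((8.314)(298)) = 105.16.

ln K = 105.2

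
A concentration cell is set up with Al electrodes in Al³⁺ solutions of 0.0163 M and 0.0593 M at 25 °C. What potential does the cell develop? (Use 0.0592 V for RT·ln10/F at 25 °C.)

0.011 V

Both half-cells are Al³⁺/Al, so E°_cell = 0. The concentrated side is the cathode; the cell reaction moves Al³⁺ from high to low concentration with n = 3.
Q = [Al³⁺]_dilute/[Al³⁺]_conc = 0.0163/0.0593 = 0.275.
E = 0 − (0.0592/3) log Q = −(0.0592/3)(-0.561) = 0.0111 V.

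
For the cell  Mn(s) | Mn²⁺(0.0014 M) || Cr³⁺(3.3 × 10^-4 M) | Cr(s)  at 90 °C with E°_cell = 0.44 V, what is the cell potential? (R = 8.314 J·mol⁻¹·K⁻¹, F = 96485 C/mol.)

0.459 V

Balancing electrons gives n = 6; the reaction quotient is Q = [Mn²⁺]^3/[Cr³⁺]^2 = 0.0252.
E = E° − (RT/nF) ln Q = 0.44 − (8.314×363)/(6×96485) × (-3.681) = 0.440 + 0.019 = 0.459 V.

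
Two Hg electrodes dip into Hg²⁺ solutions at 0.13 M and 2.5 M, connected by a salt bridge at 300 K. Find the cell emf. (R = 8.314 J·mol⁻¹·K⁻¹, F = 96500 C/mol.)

Both half-cells are Hg²⁺/Hg, so E°_cell = 0. The concentrated side is the cathode; the cell reaction moves Hg²⁺ from high to low concentration with n = 2.
Q = [Hg²⁺]_dilute/[Hg²⁺]_conc = 0.13/2.5 = 0.0520.
E = 0 − (RT/nF) ln Q = −((8.314×300)/(2×96500))(-2.957) = 0.0382 V.

0.038 V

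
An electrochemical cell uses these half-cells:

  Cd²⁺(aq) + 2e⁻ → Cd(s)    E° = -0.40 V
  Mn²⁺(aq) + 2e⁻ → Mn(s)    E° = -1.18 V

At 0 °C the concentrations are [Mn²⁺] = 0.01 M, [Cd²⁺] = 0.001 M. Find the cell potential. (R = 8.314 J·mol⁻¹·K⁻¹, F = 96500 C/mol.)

The Cd²⁺/Cd couple has the higher reduction potential and acts as the cathode, so E°_cell = -0.40 − (-1.18) = 0.78 V.
Balancing electrons gives n = 2; the reaction quotient is Q = [Mn²⁺]/[Cd²⁺] = 10.0.
E = E° − (RT/nF) ln Q = 0.78 − (8.314×273)/(2×96500) × (2.303) = 0.780 − 0.027 = 0.753 V.

0.753 V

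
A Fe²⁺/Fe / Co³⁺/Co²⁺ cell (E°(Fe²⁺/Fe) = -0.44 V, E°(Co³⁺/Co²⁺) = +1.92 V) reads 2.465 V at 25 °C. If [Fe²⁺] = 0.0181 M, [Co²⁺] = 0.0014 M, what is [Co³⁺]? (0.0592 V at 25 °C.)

From the Nernst equation, log Q = n(E° − E)/0.0592 = 2(2.36 − 2.465)/0.0592 = -3.547, so Q = 2.84 × 10^-4.
With Q = [Fe²⁺]·[Co²⁺]^2/[Co³⁺]^2 and the known concentrations, [Co³⁺]^2 in the denominator gives [Co³⁺] = 0.011 M.

0.011 M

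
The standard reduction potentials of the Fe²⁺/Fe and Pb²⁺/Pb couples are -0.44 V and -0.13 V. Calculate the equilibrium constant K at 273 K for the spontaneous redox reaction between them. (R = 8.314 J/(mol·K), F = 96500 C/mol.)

E°_cell = -0.13 − (-0.44) = 0.31 V, with n = 2 electrons transferred.
At equilibrium E = 0, so the Nernst equation gives ln K = nFE°/RT = (2)(96500)(0.31)/((8.314)(273)) = 26.36.
K = e^26.36 = 2.8 × 10^11.

2.8 × 10^11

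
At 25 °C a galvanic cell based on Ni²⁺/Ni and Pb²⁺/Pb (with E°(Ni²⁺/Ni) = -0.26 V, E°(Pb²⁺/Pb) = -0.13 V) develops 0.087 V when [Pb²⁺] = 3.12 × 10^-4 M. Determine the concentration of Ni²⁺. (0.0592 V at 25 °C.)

From the Nernst equation, log Q = n(E° − E)/0.0592 = 2(0.13 − 0.087)/0.0592 = 1.453, so Q = 28.4.
With Q = [Ni²⁺]/[Pb²⁺] and the known concentrations, [Ni²⁺] in the numerator gives [Ni²⁺] = 0.0088 M.

0.0088 M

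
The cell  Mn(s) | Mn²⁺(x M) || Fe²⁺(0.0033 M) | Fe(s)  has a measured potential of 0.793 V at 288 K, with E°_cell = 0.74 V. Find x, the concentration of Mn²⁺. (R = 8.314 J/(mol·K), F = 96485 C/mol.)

4.6 × 10^-5 M

From the Nernst equation, ln Q = nF(E° − E)/RT = 2×96485×(0.74 − 0.793)/(8.314×288) = -4.271, so Q = 0.0140.
With Q = [Mn²⁺]/[Fe²⁺] and the known concentrations, [Mn²⁺] in the numerator gives [Mn²⁺] = 4.6 × 10^-5 M.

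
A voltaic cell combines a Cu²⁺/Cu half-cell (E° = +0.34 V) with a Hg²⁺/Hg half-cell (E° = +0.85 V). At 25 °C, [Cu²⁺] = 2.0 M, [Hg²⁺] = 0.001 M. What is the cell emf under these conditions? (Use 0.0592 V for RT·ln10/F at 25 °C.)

0.412 V

The Hg²⁺/Hg couple has the higher reduction potential and acts as the cathode, so E°_cell = +0.85 − (+0.34) = 0.51 V.
Balancing electrons gives n = 2; the reaction quotient is Q = [Cu²⁺]/[Hg²⁺] = 2000.
At 25 °C, E = E° − (0.0592/n) log Q = 0.51 − (0.0592/2)(3.301) = 0.510 − 0.098 = 0.412 V.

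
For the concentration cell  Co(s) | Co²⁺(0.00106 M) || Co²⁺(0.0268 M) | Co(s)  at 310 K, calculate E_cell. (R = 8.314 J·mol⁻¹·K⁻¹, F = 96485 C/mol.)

0.043 V

Both half-cells are Co²⁺/Co, so E°_cell = 0. The concentrated side is the cathode; the cell reaction moves Co²⁺ from high to low concentration with n = 2.
Q = [Co²⁺]_dilute/[Co²⁺]_conc = 0.00106/0.0268 = 0.0396.
E = 0 − (RT/nF) ln Q = −((8.314×310)/(2×96485))(-3.230) = 0.0431 V.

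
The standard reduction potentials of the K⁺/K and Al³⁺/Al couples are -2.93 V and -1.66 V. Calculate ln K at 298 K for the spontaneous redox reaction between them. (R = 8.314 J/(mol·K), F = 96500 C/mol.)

ln K = 148.4

E°_cell = -1.66 − (-2.93) = 1.27 V, with n = 3 electrons transferred.
At equilibrium E = 0, so the Nernst equation gives ln K = nFE°/RT = (3)(96500)(1.27)/((8.314)(298)) = 148.40.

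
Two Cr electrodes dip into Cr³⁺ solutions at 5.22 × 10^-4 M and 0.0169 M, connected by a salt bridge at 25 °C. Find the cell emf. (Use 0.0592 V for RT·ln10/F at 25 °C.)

Both half-cells are Cr³⁺/Cr, so E°_cell = 0. The concentrated side is the cathode; the cell reaction moves Cr³⁺ from high to low concentration with n = 3.
Q = [Cr³⁺]_dilute/[Cr³⁺]_conc = 5.22 × 10^-4/0.0169 = 0.0309.
E = 0 − (0.0592/3) log Q = −(0.0592/3)(-1.510) = 0.0298 V.

0.030 V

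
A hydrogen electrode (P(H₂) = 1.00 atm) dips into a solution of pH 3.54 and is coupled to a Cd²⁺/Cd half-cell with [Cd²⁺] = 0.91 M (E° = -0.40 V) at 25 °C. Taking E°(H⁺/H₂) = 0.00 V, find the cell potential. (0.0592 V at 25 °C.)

The hydrogen couple is the cathode, so E°_cell = 0.40 V; n = 2.
[H⁺] = 10^(−3.54) = 2.9 × 10^-4 M, and Q = [Cd²⁺]·P(H₂) / [H⁺]^2 = 1.09 × 10^7.
E = E° − (0.0592/2) log Q = 0.40 − (0.0592/2)(7.039) = 0.192 V.

0.19 V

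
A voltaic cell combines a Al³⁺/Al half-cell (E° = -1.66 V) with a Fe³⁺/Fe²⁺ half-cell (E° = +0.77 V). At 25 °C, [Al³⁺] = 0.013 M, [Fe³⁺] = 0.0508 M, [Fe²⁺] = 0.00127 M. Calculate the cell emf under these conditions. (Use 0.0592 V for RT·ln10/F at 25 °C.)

The Fe³⁺/Fe²⁺ couple has the higher reduction potential and acts as the cathode, so E°_cell = +0.77 − (-1.66) = 2.43 V.
Balancing electrons gives n = 3; the reaction quotient is Q = [Al³⁺]·[Fe²⁺]^3/[Fe³⁺]^3 = 2.03 × 10^-7.
At 25 °C, E = E° − (0.0592/n) log Q = 2.43 − (0.0592/3)(-6.692) = 2.430 + 0.132 = 2.562 V.

2.56 V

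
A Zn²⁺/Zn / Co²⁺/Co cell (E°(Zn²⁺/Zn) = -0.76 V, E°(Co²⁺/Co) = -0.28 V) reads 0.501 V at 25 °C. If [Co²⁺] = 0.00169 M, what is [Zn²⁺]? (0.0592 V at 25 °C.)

From the Nernst equation, log Q = n(E° − E)/0.0592 = 2(0.48 − 0.501)/0.0592 = -0.709, so Q = 0.195.
With Q = [Zn²⁺]/[Co²⁺] and the known concentrations, [Zn²⁺] in the numerator gives [Zn²⁺] = 3.3 × 10^-4 M.

3.3 × 10^-4 M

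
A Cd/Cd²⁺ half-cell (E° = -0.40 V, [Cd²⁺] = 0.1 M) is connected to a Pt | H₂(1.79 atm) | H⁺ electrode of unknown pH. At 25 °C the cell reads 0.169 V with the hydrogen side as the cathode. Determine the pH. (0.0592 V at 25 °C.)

pH = 4.28

E°_cell = 0.40 V and n = 2.
log Q = n(E° − E)/0.0592 = 2×(0.40 − 0.169)/0.0592 = 7.804.
With Q = [Cd²⁺]·P(H₂) / [H⁺]^2, solving for [H⁺] gives log[H⁺] = -4.276, so pH = 4.28.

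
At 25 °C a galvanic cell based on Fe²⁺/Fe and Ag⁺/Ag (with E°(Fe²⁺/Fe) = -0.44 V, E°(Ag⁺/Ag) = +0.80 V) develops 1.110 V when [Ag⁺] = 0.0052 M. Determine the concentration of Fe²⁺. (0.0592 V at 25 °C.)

From the Nernst equation, log Q = n(E° − E)/0.0592 = 2(1.24 − 1.110)/0.0592 = 4.392, so Q = 2.47 × 10^4.
With Q = [Fe²⁺]/[Ag⁺]^2 and the known concentrations, [Fe²⁺] in the numerator gives [Fe²⁺] = 0.67 M.

0.67 M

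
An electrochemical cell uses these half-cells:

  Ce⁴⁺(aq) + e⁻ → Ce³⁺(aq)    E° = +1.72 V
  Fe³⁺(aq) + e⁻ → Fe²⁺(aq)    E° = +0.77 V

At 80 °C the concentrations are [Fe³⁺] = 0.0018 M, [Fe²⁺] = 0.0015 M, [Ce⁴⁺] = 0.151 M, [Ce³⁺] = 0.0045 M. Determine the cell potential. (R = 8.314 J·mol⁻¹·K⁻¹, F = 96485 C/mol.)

1.05 V

The Ce⁴⁺/Ce³⁺ couple has the higher reduction potential and acts as the cathode, so E°_cell = +1.72 − (+0.77) = 0.95 V.
Balancing electrons gives n = 1; the reaction quotient is Q = [Fe³⁺]·[Ce³⁺]/([Fe²⁺]·[Ce⁴⁺]) = 0.0358.
E = E° − (RT/nF) ln Q = 0.95 − (8.314×353)/(1×96485) × (-3.331) = 0.950 + 0.101 = 1.051 V.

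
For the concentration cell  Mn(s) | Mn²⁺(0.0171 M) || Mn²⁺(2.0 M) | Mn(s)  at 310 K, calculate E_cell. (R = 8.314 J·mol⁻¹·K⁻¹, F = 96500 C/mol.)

Both half-cells are Mn²⁺/Mn, so E°_cell = 0. The concentrated side is the cathode; the cell reaction moves Mn²⁺ from high to low concentration with n = 2.
Q = [Mn²⁺]_dilute/[Mn²⁺]_conc = 0.0171/2.0 = 0.00855.
E = 0 − (RT/nF) ln Q = −((8.314×310)/(2×96500))(-4.762) = 0.0636 V.

0.064 V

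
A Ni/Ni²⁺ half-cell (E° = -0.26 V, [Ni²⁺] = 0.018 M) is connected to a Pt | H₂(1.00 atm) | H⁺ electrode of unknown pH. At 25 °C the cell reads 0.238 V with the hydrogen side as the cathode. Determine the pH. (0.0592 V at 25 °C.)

E°_cell = 0.26 V and n = 2.
log Q = n(E° − E)/0.0592 = 2×(0.26 − 0.238)/0.0592 = 0.743.
With Q = [Ni²⁺]·P(H₂) / [H⁺]^2, solving for [H⁺] gives log[H⁺] = -1.244, so pH = 1.24.

pH = 1.24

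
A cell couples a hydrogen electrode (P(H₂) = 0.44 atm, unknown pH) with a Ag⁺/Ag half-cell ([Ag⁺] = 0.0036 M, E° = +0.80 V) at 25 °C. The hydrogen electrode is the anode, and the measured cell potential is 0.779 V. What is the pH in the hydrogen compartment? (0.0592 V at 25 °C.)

E°_cell = 0.80 V and n = 2.
log Q = n(E° − E)/0.0592 = 2×(0.80 − 0.779)/0.0592 = 0.709.
With Q = [H⁺]^2 / ([Ag⁺]^2·P(H₂)), solving for [H⁺] gives log[H⁺] = -2.267, so pH = 2.27.

pH = 2.27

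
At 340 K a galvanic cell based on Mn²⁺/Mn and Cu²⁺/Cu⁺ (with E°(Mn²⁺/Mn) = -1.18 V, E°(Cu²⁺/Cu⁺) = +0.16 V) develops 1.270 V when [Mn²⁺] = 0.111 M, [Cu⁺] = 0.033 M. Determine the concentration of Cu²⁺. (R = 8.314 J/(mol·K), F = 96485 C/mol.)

From the Nernst equation, ln Q = nF(E° − E)/RT = 2×96485×(1.34 − 1.270)/(8.314×340) = 4.779, so Q = 119.
With Q = [Mn²⁺]·[Cu⁺]^2/[Cu²⁺]^2 and the known concentrations, [Cu²⁺]^2 in the denominator gives [Cu²⁺] = 0.001 M.

0.001 M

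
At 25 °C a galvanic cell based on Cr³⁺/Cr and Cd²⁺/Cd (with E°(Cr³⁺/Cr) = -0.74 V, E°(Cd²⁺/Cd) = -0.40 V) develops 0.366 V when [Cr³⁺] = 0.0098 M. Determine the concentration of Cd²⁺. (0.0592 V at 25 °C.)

0.35 M

From the Nernst equation, log Q = n(E° − E)/0.0592 = 6(0.34 − 0.366)/0.0592 = -2.635, so Q = 0.00232.
With Q = [Cr³⁺]^2/[Cd²⁺]^3 and the known concentrations, [Cd²⁺]^3 in the denominator gives [Cd²⁺] = 0.35 M.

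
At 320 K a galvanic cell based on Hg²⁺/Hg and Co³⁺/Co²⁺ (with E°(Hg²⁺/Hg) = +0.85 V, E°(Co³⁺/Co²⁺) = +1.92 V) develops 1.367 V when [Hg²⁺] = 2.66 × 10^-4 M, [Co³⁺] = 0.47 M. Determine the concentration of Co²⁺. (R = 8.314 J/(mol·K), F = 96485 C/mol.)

6.1 × 10^-4 M

From the Nernst equation, ln Q = nF(E° − E)/RT = 2×96485×(1.07 − 1.367)/(8.314×320) = -21.542, so Q = 4.41 × 10^-10.
With Q = [Hg²⁺]·[Co²⁺]^2/[Co³⁺]^2 and the known concentrations, [Co²⁺]^2 in the numerator gives [Co²⁺] = 6.1 × 10^-4 M.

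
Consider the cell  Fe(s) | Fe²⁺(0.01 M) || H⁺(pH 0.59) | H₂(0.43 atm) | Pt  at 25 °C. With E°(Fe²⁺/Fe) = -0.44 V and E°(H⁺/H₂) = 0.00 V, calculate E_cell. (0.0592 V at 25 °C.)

The hydrogen couple is the cathode, so E°_cell = 0.44 V; n = 2.
[H⁺] = 10^(−0.59) = 0.26 M, and Q = [Fe²⁺]·P(H₂) / [H⁺]^2 = 0.0651.
E = E° − (0.0592/2) log Q = 0.44 − (0.0592/2)(-1.187) = 0.475 V.

0.48 V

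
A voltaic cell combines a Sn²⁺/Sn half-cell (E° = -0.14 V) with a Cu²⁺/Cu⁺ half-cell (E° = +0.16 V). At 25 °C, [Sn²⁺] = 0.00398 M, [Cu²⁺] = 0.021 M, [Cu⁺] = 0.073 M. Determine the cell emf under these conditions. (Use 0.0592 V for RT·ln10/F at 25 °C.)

The Cu²⁺/Cu⁺ couple has the higher reduction potential and acts as the cathode, so E°_cell = +0.16 − (-0.14) = 0.30 V.
Balancing electrons gives n = 2; the reaction quotient is Q = [Sn²⁺]·[Cu⁺]^2/[Cu²⁺]^2 = 0.0481.
At 25 °C, E = E° − (0.0592/n) log Q = 0.30 − (0.0592/2)(-1.318) = 0.300 + 0.039 = 0.339 V.

0.339 V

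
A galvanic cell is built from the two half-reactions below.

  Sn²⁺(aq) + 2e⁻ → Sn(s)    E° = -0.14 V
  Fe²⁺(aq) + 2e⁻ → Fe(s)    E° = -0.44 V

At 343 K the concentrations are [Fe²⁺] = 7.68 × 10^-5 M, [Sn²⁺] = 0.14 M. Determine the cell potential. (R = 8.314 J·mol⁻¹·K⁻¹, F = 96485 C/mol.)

The Sn²⁺/Sn couple has the higher reduction potential and acts as the cathode, so E°_cell = -0.14 − (-0.44) = 0.30 V.
Balancing electrons gives n = 2; the reaction quotient is Q = [Fe²⁺]/[Sn²⁺] = 5.49 × 10^-4.
E = E° − (RT/nF) ln Q = 0.30 − (8.314×343)/(2×96485) × (-7.508) = 0.300 + 0.111 = 0.411 V.

0.411 V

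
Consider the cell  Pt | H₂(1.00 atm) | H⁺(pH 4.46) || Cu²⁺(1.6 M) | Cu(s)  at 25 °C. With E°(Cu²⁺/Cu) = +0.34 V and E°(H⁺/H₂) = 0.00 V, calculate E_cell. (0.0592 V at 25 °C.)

The Cu²⁺/Cu couple is the cathode, so E°_cell = 0.34 V; n = 2.
[H⁺] = 10^(−4.46) = 3.5 × 10^-5 M, and Q = [H⁺]^2 / ([Cu²⁺]·P(H₂)) = 7.51 × 10^-10.
E = E° − (0.0592/2) log Q = 0.34 − (0.0592/2)(-9.124) = 0.610 V.

0.61 V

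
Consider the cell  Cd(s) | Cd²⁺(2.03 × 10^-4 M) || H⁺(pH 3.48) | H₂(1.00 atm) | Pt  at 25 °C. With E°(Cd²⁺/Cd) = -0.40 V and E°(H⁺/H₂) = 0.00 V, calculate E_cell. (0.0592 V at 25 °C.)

0.30 V

The hydrogen couple is the cathode, so E°_cell = 0.40 V; n = 2.
[H⁺] = 10^(−3.48) = 3.3 × 10^-4 M, and Q = [Cd²⁺]·P(H₂) / [H⁺]^2 = 1850.
E = E° − (0.0592/2) log Q = 0.40 − (0.0592/2)(3.267) = 0.303 V.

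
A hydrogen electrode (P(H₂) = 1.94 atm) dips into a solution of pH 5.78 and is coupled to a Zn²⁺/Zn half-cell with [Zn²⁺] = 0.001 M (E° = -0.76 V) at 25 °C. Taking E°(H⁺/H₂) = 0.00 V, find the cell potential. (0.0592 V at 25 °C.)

The hydrogen couple is the cathode, so E°_cell = 0.76 V; n = 2.
[H⁺] = 10^(−5.78) = 1.7 × 10^-6 M, and Q = [Zn²⁺]·P(H₂) / [H⁺]^2 = 7.04 × 10^8.
E = E° − (0.0592/2) log Q = 0.76 − (0.0592/2)(8.848) = 0.498 V.

0.50 V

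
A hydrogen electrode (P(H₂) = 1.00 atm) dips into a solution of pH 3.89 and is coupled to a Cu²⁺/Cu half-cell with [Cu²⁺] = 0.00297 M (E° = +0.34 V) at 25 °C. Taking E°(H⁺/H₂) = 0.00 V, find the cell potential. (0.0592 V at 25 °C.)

0.50 V

The Cu²⁺/Cu couple is the cathode, so E°_cell = 0.34 V; n = 2.
[H⁺] = 10^(−3.89) = 1.3 × 10^-4 M, and Q = [H⁺]^2 / ([Cu²⁺]·P(H₂)) = 5.59 × 10^-6.
E = E° − (0.0592/2) log Q = 0.34 − (0.0592/2)(-5.253) = 0.495 V.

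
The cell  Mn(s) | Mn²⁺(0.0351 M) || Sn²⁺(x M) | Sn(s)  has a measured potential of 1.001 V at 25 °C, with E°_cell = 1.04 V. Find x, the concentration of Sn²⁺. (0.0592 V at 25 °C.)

0.0017 M

From the Nernst equation, log Q = n(E° − E)/0.0592 = 2(1.04 − 1.001)/0.0592 = 1.318, so Q = 20.8.
With Q = [Mn²⁺]/[Sn²⁺] and the known concentrations, [Sn²⁺] in the denominator gives [Sn²⁺] = 0.0017 M.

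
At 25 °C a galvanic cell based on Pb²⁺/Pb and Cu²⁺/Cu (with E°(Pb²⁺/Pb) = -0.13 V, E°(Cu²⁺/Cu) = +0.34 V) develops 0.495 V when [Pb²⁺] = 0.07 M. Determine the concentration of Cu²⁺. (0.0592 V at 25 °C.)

From the Nernst equation, log Q = n(E° − E)/0.0592 = 2(0.47 − 0.495)/0.0592 = -0.845, so Q = 0.143.
With Q = [Pb²⁺]/[Cu²⁺] and the known concentrations, [Cu²⁺] in the denominator gives [Cu²⁺] = 0.49 M.

0.49 M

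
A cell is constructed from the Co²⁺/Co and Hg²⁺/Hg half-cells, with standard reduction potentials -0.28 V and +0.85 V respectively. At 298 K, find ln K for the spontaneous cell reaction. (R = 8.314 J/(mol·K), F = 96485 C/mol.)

E°_cell = +0.85 − (-0.28) = 1.13 V, with n = 2 electrons transferred.
At equilibrium E = 0, so the Nernst equation gives ln K = nFE°/RT = (2)(96485)(1.13)/((8.314)(298)) = 88.01.

ln K = 88.0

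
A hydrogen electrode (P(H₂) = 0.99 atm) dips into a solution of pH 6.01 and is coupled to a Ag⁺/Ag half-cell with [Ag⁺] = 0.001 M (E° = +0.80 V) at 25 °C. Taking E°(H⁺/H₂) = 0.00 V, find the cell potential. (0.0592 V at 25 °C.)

The Ag⁺/Ag couple is the cathode, so E°_cell = 0.80 V; n = 2.
[H⁺] = 10^(−6.01) = 9.8 × 10^-7 M, and Q = [H⁺]^2 / ([Ag⁺]^2·P(H₂)) = 9.65 × 10^-7.
E = E° − (0.0592/2) log Q = 0.80 − (0.0592/2)(-6.016) = 0.978 V.

0.98 V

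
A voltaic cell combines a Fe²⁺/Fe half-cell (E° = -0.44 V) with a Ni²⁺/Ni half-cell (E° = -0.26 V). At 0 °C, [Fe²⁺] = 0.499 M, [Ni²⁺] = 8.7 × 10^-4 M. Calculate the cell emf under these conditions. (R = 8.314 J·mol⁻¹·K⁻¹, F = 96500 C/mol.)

0.105 V

The Ni²⁺/Ni couple has the higher reduction potential and acts as the cathode, so E°_cell = -0.26 − (-0.44) = 0.18 V.
Balancing electrons gives n = 2; the reaction quotient is Q = [Fe²⁺]/[Ni²⁺] = 574.
E = E° − (RT/nF) ln Q = 0.18 − (8.314×273)/(2×96500) × (6.352) = 0.180 − 0.075 = 0.105 V.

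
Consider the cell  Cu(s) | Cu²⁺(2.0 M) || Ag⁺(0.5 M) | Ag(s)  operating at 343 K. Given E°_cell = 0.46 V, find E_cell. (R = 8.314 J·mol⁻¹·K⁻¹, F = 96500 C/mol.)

0.429 V

Balancing electrons gives n = 2; the reaction quotient is Q = [Cu²⁺]/[Ag⁺]^2 = 8.00.
E = E° − (RT/nF) ln Q = 0.46 − (8.314×343)/(2×96500) × (2.079) = 0.460 − 0.031 = 0.429 V.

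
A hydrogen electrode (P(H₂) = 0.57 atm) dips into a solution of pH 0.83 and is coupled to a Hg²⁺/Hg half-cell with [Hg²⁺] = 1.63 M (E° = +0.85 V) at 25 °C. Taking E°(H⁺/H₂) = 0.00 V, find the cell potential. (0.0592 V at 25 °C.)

0.90 V

The Hg²⁺/Hg couple is the cathode, so E°_cell = 0.85 V; n = 2.
[H⁺] = 10^(−0.83) = 0.15 M, and Q = [H⁺]^2 / ([Hg²⁺]·P(H₂)) = 0.0235.
E = E° − (0.0592/2) log Q = 0.85 − (0.0592/2)(-1.628) = 0.898 V.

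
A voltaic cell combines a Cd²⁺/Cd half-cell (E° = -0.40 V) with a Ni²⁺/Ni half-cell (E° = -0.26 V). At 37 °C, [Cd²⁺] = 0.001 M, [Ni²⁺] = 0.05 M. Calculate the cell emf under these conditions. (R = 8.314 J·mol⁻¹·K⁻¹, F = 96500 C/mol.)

The Ni²⁺/Ni couple has the higher reduction potential and acts as the cathode, so E°_cell = -0.26 − (-0.40) = 0.14 V.
Balancing electrons gives n = 2; the reaction quotient is Q = [Cd²⁺]/[Ni²⁺] = 0.0200.
E = E° − (RT/nF) ln Q = 0.14 − (8.314×310)/(2×96500) × (-3.912) = 0.140 + 0.052 = 0.192 V.

0.192 V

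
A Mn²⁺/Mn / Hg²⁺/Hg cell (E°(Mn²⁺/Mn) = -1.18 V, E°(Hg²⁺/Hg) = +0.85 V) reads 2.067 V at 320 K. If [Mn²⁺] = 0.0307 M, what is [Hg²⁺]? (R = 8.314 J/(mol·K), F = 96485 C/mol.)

0.45 M

From the Nernst equation, ln Q = nF(E° − E)/RT = 2×96485×(2.03 − 2.067)/(8.314×320) = -2.684, so Q = 0.0683.
With Q = [Mn²⁺]/[Hg²⁺] and the known concentrations, [Hg²⁺] in the denominator gives [Hg²⁺] = 0.45 M.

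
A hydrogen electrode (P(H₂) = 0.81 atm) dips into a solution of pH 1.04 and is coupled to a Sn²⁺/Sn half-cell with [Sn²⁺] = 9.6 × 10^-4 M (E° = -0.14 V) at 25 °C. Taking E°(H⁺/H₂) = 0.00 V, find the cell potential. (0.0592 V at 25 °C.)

The hydrogen couple is the cathode, so E°_cell = 0.14 V; n = 2.
[H⁺] = 10^(−1.04) = 0.091 M, and Q = [Sn²⁺]·P(H₂) / [H⁺]^2 = 0.0935.
E = E° − (0.0592/2) log Q = 0.14 − (0.0592/2)(-1.029) = 0.170 V.

0.17 V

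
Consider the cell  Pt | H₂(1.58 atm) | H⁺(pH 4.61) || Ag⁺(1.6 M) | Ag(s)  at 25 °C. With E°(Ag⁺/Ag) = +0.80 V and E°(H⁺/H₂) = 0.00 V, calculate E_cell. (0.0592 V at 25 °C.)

1.09 V

The Ag⁺/Ag couple is the cathode, so E°_cell = 0.80 V; n = 2.
[H⁺] = 10^(−4.61) = 2.5 × 10^-5 M, and Q = [H⁺]^2 / ([Ag⁺]^2·P(H₂)) = 1.49 × 10^-10.
E = E° − (0.0592/2) log Q = 0.80 − (0.0592/2)(-9.827) = 1.091 V.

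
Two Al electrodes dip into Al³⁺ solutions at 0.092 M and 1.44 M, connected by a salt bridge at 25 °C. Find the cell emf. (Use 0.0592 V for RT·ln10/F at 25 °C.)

0.024 V

Both half-cells are Al³⁺/Al, so E°_cell = 0. The concentrated side is the cathode; the cell reaction moves Al³⁺ from high to low concentration with n = 3.
Q = [Al³⁺]_dilute/[Al³⁺]_conc = 0.092/1.44 = 0.0639.
E = 0 − (0.0592/3) log Q = −(0.0592/3)(-1.195) = 0.0236 V.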